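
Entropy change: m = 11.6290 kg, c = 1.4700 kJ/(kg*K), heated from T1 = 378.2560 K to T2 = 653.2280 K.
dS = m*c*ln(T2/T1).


T2/T1 = 1.7269
ln(T2/T1) = 0.5464
dS = 11.6290 * 1.4700 * 0.5464 = 9.3397 kJ/K

9.3397 kJ/K


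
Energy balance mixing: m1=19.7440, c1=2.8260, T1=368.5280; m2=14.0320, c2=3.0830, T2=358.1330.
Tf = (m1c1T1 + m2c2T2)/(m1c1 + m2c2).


num = 36055.6573
den = 99.0572
Tf = 363.9883 K

363.9883 K


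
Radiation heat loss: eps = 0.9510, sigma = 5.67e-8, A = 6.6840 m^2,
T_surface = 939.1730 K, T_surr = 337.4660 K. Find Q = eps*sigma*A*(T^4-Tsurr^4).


T^4 = 7.7801e+11
Tsurr^4 = 1.2969e+10
Q = 0.9510 * 5.67e-8 * 6.6840 * 7.6504e+11 = 275728.5045 W

275728.5045 W


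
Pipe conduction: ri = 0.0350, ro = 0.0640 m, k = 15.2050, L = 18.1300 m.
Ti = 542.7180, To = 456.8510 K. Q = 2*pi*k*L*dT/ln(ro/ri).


dT = 85.8670 K
ln(ro/ri) = 0.6035
Q = 2*pi*15.2050*18.1300*85.8670 / 0.6035 = 246426.7847 W

246426.7847 W


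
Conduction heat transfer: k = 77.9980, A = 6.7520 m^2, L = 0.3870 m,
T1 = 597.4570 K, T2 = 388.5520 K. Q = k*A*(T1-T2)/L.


dT = 208.9050 K
Q = 77.9980 * 6.7520 * 208.9050 / 0.3870 = 284284.8853 W

284284.8853 W


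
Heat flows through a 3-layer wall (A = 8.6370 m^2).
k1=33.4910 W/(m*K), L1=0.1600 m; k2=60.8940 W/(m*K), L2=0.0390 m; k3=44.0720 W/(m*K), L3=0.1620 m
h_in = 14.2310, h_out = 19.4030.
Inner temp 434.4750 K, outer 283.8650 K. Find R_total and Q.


R_conv_in = 1/(14.2310*8.6370) = 0.0081
R_1 = 0.1600/(33.4910*8.6370) = 0.0006
R_2 = 0.0390/(60.8940*8.6370) = 7.4153e-05
R_3 = 0.1620/(44.0720*8.6370) = 0.0004
R_conv_out = 1/(19.4030*8.6370) = 0.0060
R_total = 0.0152 K/W
Q = 150.6100 / 0.0152 = 9937.4063 W

R_total = 0.0152 K/W, Q = 9937.4063 W


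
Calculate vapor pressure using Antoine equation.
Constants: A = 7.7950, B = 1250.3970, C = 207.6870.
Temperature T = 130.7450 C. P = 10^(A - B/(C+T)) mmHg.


C+T = 338.4320
B/(C+T) = 3.6947
log10(P) = 7.7950 - 3.6947 = 4.1003
P = 10^4.1003 = 12598.6144 mmHg

12598.6144 mmHg


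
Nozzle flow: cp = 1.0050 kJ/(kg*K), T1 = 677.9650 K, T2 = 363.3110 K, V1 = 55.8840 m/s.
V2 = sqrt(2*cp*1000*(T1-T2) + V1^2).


dT = 314.6540 K
2*cp*1000*dT = 632454.5400
V1^2 = 3123.0215
V2 = sqrt(635577.5615) = 797.2312 m/s

797.2312 m/s


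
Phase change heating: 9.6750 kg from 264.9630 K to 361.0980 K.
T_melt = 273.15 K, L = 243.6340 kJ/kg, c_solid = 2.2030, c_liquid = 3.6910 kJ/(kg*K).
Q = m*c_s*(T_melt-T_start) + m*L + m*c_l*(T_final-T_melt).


Q1 (sensible, solid) = 9.6750 * 2.2030 * 8.1870 = 174.4979 kJ
Q2 (latent) = 9.6750 * 243.6340 = 2357.1590 kJ
Q3 (sensible, liquid) = 9.6750 * 3.6910 * 87.9480 = 3140.6605 kJ
Q_total = 5672.3173 kJ

5672.3173 kJ


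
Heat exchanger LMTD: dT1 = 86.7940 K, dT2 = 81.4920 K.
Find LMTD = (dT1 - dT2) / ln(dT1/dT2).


dT1/dT2 = 1.0651
ln(dT1/dT2) = 0.0630
LMTD = 5.3020 / 0.0630 = 84.1152 K

84.1152 K


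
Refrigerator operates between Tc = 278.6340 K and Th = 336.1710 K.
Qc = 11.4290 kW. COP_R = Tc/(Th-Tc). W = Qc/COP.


COP = 278.6340 / 57.5370 = 4.8427
W = 11.4290 / 4.8427 = 2.3601 kW

COP = 4.8427, W = 2.3601 kW


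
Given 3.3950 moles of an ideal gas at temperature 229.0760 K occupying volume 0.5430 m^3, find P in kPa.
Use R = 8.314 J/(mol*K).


P = nRT/V = 3.3950 * 8.314 * 229.0760 / 0.5430
= 6465.9060 / 0.5430 = 11907.7459 Pa = 11.9077 kPa

11.9077 kPa


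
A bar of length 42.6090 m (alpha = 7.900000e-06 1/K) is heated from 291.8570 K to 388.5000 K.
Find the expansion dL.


dT = 96.6430 K
dL = 7.900000e-06 * 42.6090 * 96.6430 = 0.032531 m
L_final = 42.641531 m

dL = 0.032531 m


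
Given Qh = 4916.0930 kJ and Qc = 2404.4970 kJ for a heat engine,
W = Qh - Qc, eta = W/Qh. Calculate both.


W = 4916.0930 - 2404.4970 = 2511.5960 kJ
eta = 2511.5960 / 4916.0930 = 0.5109 = 51.0893%

W = 2511.5960 kJ, eta = 51.0893%


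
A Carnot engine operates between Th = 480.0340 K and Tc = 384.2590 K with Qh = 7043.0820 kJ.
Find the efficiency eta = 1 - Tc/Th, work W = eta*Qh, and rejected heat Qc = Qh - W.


eta = 1 - 384.2590/480.0340 = 0.1995
W = 0.1995 * 7043.0820 = 1405.2154 kJ
Qc = 7043.0820 - 1405.2154 = 5637.8666 kJ

eta = 19.9517%, W = 1405.2154 kJ, Qc = 5637.8666 kJ


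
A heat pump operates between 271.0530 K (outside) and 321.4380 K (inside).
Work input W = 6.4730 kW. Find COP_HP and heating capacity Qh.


COP = 321.4380 / 50.3850 = 6.3796
Qh = 6.3796 * 6.4730 = 41.2954 kW

COP = 6.3796, Qh = 41.2954 kW


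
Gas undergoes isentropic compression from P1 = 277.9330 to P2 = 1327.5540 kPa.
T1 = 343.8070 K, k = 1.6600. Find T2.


(k-1)/k = 0.3976
(P2/P1)^exp = 1.8621
T2 = 343.8070 * 1.8621 = 640.2110 K

640.2110 K


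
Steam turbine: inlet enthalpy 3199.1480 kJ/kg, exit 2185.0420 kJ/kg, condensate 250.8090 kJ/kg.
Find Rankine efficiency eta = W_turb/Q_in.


W = 1014.1060 kJ/kg
Q_in = 2948.3390 kJ/kg
eta = 0.3440 = 34.3958%

eta = 34.3958%


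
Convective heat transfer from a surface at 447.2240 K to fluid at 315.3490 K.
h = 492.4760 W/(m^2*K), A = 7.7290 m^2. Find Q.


dT = 131.8750 K
Q = 492.4760 * 7.7290 * 131.8750 = 501962.0112 W

501962.0112 W


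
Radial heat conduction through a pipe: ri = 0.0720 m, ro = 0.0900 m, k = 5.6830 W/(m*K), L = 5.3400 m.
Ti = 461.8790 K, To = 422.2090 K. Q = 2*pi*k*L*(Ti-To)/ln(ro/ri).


dT = 39.6700 K
ln(ro/ri) = 0.2231
Q = 2*pi*5.6830*5.3400*39.6700 / 0.2231 = 33898.2003 W

33898.2003 W


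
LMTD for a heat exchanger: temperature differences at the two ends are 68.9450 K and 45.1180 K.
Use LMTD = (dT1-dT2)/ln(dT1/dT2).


dT1/dT2 = 1.5281
ln(dT1/dT2) = 0.4240
LMTD = 23.8270 / 0.4240 = 56.1921 K

56.1921 K


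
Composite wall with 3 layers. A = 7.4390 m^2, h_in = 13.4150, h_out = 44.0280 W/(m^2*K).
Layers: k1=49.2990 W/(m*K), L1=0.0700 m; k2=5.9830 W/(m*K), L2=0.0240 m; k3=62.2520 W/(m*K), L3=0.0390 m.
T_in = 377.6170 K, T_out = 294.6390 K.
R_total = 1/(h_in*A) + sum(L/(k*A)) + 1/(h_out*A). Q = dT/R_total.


R_conv_in = 1/(13.4150*7.4390) = 0.0100
R_1 = 0.0700/(49.2990*7.4390) = 0.0002
R_2 = 0.0240/(5.9830*7.4390) = 0.0005
R_3 = 0.0390/(62.2520*7.4390) = 8.4216e-05
R_conv_out = 1/(44.0280*7.4390) = 0.0031
R_total = 0.0139 K/W
Q = 82.9780 / 0.0139 = 5974.7309 W

R_total = 0.0139 K/W, Q = 5974.7309 W


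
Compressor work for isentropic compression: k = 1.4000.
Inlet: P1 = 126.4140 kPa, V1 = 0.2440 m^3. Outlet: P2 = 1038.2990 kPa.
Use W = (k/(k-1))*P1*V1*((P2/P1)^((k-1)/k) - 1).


(k-1)/k = 0.2857
(P2/P1)^exp = 1.8251
W = 3.5000 * 126.4140 * 0.2440 * (1.8251 - 1) = 89.0789 kJ

89.0789 kJ


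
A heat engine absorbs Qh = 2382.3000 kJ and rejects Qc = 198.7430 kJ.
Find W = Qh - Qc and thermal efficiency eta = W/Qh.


W = 2382.3000 - 198.7430 = 2183.5570 kJ
eta = 2183.5570 / 2382.3000 = 0.9166 = 91.6575%

W = 2183.5570 kJ, eta = 91.6575%


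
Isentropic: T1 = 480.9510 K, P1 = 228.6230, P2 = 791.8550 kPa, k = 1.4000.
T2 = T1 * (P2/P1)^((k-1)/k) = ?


(k-1)/k = 0.2857
(P2/P1)^exp = 1.4261
T2 = 480.9510 * 1.4261 = 685.8846 K

685.8846 K


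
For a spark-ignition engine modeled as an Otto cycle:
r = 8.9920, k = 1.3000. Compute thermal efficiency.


r^(k-1) = 1.9327
eta = 1 - 1/1.9327 = 0.4826 = 48.2580%

48.2580%


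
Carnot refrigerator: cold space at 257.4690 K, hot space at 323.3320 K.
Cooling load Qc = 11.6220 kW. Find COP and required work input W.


COP = 257.4690 / 65.8630 = 3.9092
W = 11.6220 / 3.9092 = 2.9730 kW

COP = 3.9092, W = 2.9730 kW


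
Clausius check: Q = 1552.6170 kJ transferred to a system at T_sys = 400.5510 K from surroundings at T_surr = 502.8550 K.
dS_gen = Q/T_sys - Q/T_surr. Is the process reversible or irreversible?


dS_sys = 1552.6170/400.5510 = 3.8762 kJ/K
dS_surr = -1552.6170/502.8550 = -3.0876 kJ/K
dS_gen = 3.8762 - 3.0876 = 0.7886 kJ/K (irreversible)

dS_gen = 0.7886 kJ/K, irreversible


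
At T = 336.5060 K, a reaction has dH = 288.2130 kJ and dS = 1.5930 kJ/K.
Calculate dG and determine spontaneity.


T*dS = 336.5060 * 1.5930 = 536.0541 kJ
dG = 288.2130 - 536.0541 = -247.8411 kJ (spontaneous)

dG = -247.8411 kJ, spontaneous


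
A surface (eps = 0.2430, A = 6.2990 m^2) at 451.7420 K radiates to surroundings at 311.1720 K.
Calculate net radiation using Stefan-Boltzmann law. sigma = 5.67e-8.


T^4 = 4.1645e+10
Tsurr^4 = 9.3757e+09
Q = 0.2430 * 5.67e-8 * 6.2990 * 3.2269e+10 = 2800.5910 W

2800.5910 W


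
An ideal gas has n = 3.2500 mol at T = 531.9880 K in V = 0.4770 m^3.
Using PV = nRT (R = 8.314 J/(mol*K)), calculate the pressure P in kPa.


P = nRT/V = 3.2500 * 8.314 * 531.9880 / 0.4770
= 14374.5818 / 0.4770 = 30135.3915 Pa = 30.1354 kPa

30.1354 kPa


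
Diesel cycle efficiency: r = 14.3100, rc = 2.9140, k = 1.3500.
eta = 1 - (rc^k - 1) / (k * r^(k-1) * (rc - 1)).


r^(k-1) = 2.5379
rc^k = 4.2370
eta = 0.5064 = 50.6376%

50.6376%


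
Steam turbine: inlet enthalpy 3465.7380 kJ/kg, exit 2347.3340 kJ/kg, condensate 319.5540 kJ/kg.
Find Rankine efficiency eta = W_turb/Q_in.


W = 1118.4040 kJ/kg
Q_in = 3146.1840 kJ/kg
eta = 0.3555 = 35.5480%

eta = 35.5480%


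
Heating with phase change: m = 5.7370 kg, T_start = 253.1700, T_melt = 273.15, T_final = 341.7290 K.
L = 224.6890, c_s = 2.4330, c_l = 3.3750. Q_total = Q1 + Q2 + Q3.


Q1 (sensible, solid) = 5.7370 * 2.4330 * 19.9800 = 278.8833 kJ
Q2 (latent) = 5.7370 * 224.6890 = 1289.0408 kJ
Q3 (sensible, liquid) = 5.7370 * 3.3750 * 68.5790 = 1327.8523 kJ
Q_total = 2895.7764 kJ

2895.7764 kJ


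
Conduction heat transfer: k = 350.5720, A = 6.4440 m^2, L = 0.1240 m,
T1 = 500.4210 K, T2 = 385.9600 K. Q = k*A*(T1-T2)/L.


dT = 114.4610 K
Q = 350.5720 * 6.4440 * 114.4610 / 0.1240 = 2085300.3144 W

2085300.3144 W


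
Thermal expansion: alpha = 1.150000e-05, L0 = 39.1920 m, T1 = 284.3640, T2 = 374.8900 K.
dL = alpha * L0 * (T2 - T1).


dT = 90.5260 K
dL = 1.150000e-05 * 39.1920 * 90.5260 = 0.040801 m
L_final = 39.232801 m

dL = 0.040801 m


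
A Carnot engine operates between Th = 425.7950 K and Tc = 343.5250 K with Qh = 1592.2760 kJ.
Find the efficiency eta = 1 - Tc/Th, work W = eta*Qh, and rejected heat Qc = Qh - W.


eta = 1 - 343.5250/425.7950 = 0.1932
W = 0.1932 * 1592.2760 = 307.6517 kJ
Qc = 1592.2760 - 307.6517 = 1284.6243 kJ

eta = 19.3215%, W = 307.6517 kJ, Qc = 1284.6243 kJ


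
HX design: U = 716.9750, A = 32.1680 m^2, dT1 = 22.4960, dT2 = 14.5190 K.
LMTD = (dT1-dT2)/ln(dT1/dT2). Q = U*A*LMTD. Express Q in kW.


LMTD = 18.2173 K
Q = 716.9750 * 32.1680 * 18.2173 = 420158.5167 W = 420.1585 kW

420.1585 kW


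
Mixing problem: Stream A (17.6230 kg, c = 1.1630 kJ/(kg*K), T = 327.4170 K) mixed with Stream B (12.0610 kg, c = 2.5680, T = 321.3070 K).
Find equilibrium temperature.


num = 16662.3198
den = 51.4682
Tf = 323.7401 K

323.7401 K


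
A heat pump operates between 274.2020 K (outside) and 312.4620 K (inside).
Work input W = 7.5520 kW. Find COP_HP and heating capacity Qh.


COP = 312.4620 / 38.2600 = 8.1668
Qh = 8.1668 * 7.5520 = 61.6757 kW

COP = 8.1668, Qh = 61.6757 kW


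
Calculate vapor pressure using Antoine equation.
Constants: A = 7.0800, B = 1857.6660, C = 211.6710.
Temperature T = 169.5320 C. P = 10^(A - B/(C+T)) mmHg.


C+T = 381.2030
B/(C+T) = 4.8732
log10(P) = 7.0800 - 4.8732 = 2.2068
P = 10^2.2068 = 161.0025 mmHg

161.0025 mmHg


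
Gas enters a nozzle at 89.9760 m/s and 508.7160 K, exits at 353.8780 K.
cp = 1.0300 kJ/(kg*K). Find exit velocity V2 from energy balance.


dT = 154.8380 K
2*cp*1000*dT = 318966.2800
V1^2 = 8095.6806
V2 = sqrt(327061.9606) = 571.8933 m/s

571.8933 m/s


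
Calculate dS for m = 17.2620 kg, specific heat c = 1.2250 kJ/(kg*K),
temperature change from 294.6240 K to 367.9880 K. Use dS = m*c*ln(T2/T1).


T2/T1 = 1.2490
ln(T2/T1) = 0.2224
dS = 17.2620 * 1.2250 * 0.2224 = 4.7018 kJ/K

4.7018 kJ/K


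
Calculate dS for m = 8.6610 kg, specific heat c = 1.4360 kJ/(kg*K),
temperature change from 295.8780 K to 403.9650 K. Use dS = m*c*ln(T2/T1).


T2/T1 = 1.3653
ln(T2/T1) = 0.3114
dS = 8.6610 * 1.4360 * 0.3114 = 3.8727 kJ/K

3.8727 kJ/K


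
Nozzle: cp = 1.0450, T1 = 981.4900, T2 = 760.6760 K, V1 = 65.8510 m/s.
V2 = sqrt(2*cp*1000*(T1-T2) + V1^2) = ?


dT = 220.8140 K
2*cp*1000*dT = 461501.2600
V1^2 = 4336.3542
V2 = sqrt(465837.6142) = 682.5230 m/s

682.5230 m/s


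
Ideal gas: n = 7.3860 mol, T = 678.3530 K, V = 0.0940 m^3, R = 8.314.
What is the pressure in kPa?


P = nRT/V = 7.3860 * 8.314 * 678.3530 / 0.0940
= 41655.7611 / 0.0940 = 443146.3942 Pa = 443.1464 kPa

443.1464 kPa


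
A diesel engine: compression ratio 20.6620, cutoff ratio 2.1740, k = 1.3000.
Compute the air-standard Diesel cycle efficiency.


r^(k-1) = 2.4806
rc^k = 2.7443
eta = 0.5392 = 53.9248%

53.9248%


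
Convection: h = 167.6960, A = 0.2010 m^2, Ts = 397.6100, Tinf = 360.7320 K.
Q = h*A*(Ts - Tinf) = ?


dT = 36.8780 K
Q = 167.6960 * 0.2010 * 36.8780 = 1243.0429 W

1243.0429 W


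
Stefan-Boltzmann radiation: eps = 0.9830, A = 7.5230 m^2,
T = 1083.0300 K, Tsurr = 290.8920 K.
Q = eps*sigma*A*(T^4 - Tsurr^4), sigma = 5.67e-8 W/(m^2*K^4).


T^4 = 1.3758e+12
Tsurr^4 = 7.1602e+09
Q = 0.9830 * 5.67e-8 * 7.5230 * 1.3687e+12 = 573883.1457 W

573883.1457 W


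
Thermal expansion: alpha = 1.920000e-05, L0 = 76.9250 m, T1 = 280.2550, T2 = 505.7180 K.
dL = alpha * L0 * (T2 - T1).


dT = 225.4630 K
dL = 1.920000e-05 * 76.9250 * 225.4630 = 0.333000 m
L_final = 77.258000 m

dL = 0.333000 m


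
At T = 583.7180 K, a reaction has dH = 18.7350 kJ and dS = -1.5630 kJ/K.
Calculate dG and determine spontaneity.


T*dS = 583.7180 * -1.5630 = -912.3512 kJ
dG = 18.7350 + 912.3512 = 931.0862 kJ (non-spontaneous)

dG = 931.0862 kJ, non-spontaneous


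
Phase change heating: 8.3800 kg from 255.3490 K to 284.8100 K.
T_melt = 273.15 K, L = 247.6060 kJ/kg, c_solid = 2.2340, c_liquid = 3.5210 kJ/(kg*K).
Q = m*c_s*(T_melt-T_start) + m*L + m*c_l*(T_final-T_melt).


Q1 (sensible, solid) = 8.3800 * 2.2340 * 17.8010 = 333.2511 kJ
Q2 (latent) = 8.3800 * 247.6060 = 2074.9383 kJ
Q3 (sensible, liquid) = 8.3800 * 3.5210 * 11.6600 = 344.0397 kJ
Q_total = 2752.2291 kJ

2752.2291 kJ


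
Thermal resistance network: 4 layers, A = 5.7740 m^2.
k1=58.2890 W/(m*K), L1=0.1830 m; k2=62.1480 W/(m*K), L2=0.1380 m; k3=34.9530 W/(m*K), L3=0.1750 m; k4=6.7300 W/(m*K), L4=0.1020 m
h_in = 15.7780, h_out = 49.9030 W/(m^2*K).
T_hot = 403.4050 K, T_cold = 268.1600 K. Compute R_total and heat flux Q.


R_conv_in = 1/(15.7780*5.7740) = 0.0110
R_1 = 0.1830/(58.2890*5.7740) = 0.0005
R_2 = 0.1380/(62.1480*5.7740) = 0.0004
R_3 = 0.1750/(34.9530*5.7740) = 0.0009
R_4 = 0.1020/(6.7300*5.7740) = 0.0026
R_conv_out = 1/(49.9030*5.7740) = 0.0035
R_total = 0.0189 K/W
Q = 135.2450 / 0.0189 = 7168.1400 W

R_total = 0.0189 K/W, Q = 7168.1400 W


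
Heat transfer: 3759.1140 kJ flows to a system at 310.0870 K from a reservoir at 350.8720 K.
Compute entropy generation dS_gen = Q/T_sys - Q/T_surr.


dS_sys = 3759.1140/310.0870 = 12.1228 kJ/K
dS_surr = -3759.1140/350.8720 = -10.7136 kJ/K
dS_gen = 12.1228 - 10.7136 = 1.4091 kJ/K (irreversible)

dS_gen = 1.4091 kJ/K, irreversible


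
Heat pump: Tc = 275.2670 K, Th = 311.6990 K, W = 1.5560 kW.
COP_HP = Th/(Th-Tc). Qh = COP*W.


COP = 311.6990 / 36.4320 = 8.5556
Qh = 8.5556 * 1.5560 = 13.3126 kW

COP = 8.5556, Qh = 13.3126 kW


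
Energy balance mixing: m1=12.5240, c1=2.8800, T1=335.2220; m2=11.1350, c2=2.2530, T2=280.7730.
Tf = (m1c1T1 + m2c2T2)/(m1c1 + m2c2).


num = 19134.9583
den = 61.1563
Tf = 312.8863 K

312.8863 K


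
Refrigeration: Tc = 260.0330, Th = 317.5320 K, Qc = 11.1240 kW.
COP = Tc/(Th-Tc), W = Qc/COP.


COP = 260.0330 / 57.4990 = 4.5224
W = 11.1240 / 4.5224 = 2.4598 kW

COP = 4.5224, W = 2.4598 kW


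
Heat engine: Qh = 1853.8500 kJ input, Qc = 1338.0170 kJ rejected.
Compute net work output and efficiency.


W = 1853.8500 - 1338.0170 = 515.8330 kJ
eta = 515.8330 / 1853.8500 = 0.2782 = 27.8250%

W = 515.8330 kJ, eta = 27.8250%


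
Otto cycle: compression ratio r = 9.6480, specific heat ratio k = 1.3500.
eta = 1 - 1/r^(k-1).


r^(k-1) = 2.2108
eta = 1 - 1/2.2108 = 0.5477 = 54.7679%

54.7679%


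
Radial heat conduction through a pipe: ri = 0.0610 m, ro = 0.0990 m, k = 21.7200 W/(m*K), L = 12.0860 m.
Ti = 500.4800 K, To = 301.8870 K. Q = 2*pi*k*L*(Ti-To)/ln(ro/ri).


dT = 198.5930 K
ln(ro/ri) = 0.4842
Q = 2*pi*21.7200*12.0860*198.5930 / 0.4842 = 676425.8346 W

676425.8346 W


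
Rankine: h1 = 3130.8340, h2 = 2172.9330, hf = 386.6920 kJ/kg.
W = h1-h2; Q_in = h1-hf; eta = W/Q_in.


W = 957.9010 kJ/kg
Q_in = 2744.1420 kJ/kg
eta = 0.3491 = 34.9071%

eta = 34.9071%


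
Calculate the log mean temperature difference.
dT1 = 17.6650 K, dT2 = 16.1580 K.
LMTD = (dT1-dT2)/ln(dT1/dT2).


dT1/dT2 = 1.0933
ln(dT1/dT2) = 0.0892
LMTD = 1.5070 / 0.0892 = 16.9003 K

16.9003 K


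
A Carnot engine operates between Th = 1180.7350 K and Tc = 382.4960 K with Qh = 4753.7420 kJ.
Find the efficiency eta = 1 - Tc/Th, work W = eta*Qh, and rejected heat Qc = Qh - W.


eta = 1 - 382.4960/1180.7350 = 0.6761
W = 0.6761 * 4753.7420 = 3213.7798 kJ
Qc = 4753.7420 - 3213.7798 = 1539.9622 kJ

eta = 67.6053%, W = 3213.7798 kJ, Qc = 1539.9622 kJ


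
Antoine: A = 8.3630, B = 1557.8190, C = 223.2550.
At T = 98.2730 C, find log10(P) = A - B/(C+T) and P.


C+T = 321.5280
B/(C+T) = 4.8450
log10(P) = 8.3630 - 4.8450 = 3.5180
P = 10^3.5180 = 3295.7232 mmHg

3295.7232 mmHg


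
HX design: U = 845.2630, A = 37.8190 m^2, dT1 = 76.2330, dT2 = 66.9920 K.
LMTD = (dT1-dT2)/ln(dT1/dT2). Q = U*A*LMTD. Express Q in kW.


LMTD = 71.5130 K
Q = 845.2630 * 37.8190 * 71.5130 = 2286056.7005 W = 2286.0567 kW

2286.0567 kW


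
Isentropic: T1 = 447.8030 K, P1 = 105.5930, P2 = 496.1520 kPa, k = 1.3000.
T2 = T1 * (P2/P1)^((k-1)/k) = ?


(k-1)/k = 0.2308
(P2/P1)^exp = 1.4291
T2 = 447.8030 * 1.4291 = 639.9694 K

639.9694 K


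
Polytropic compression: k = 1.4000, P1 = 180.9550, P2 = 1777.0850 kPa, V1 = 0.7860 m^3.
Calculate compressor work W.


(k-1)/k = 0.2857
(P2/P1)^exp = 1.9207
W = 3.5000 * 180.9550 * 0.7860 * (1.9207 - 1) = 458.3495 kJ

458.3495 kJ


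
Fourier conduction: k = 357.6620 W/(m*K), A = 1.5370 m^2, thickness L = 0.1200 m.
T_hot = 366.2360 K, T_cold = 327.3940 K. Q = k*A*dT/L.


dT = 38.8420 K
Q = 357.6620 * 1.5370 * 38.8420 / 0.1200 = 177937.3040 W

177937.3040 W


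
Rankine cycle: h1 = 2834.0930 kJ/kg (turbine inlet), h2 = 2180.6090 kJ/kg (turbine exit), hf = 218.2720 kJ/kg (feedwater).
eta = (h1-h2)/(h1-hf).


W = 653.4840 kJ/kg
Q_in = 2615.8210 kJ/kg
eta = 0.2498 = 24.9820%

eta = 24.9820%


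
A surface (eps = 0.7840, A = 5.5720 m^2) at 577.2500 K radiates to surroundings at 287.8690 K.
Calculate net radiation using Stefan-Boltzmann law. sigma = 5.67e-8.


T^4 = 1.1103e+11
Tsurr^4 = 6.8672e+09
Q = 0.7840 * 5.67e-8 * 5.5720 * 1.0417e+11 = 25801.1655 W

25801.1655 W


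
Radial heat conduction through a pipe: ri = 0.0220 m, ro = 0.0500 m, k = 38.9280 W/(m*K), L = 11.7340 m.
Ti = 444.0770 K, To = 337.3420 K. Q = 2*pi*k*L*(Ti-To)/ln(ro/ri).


dT = 106.7350 K
ln(ro/ri) = 0.8210
Q = 2*pi*38.9280*11.7340*106.7350 / 0.8210 = 373131.5987 W

373131.5987 W


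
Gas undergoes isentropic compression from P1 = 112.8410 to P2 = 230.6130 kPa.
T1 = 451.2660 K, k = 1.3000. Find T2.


(k-1)/k = 0.2308
(P2/P1)^exp = 1.1793
T2 = 451.2660 * 1.1793 = 532.1907 K

532.1907 K


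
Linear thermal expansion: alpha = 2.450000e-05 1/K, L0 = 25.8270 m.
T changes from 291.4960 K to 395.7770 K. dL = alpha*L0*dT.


dT = 104.2810 K
dL = 2.450000e-05 * 25.8270 * 104.2810 = 0.065985 m
L_final = 25.892985 m

dL = 0.065985 m


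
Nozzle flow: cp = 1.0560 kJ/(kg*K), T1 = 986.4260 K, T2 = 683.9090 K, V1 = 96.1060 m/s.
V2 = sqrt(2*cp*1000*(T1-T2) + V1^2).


dT = 302.5170 K
2*cp*1000*dT = 638915.9040
V1^2 = 9236.3632
V2 = sqrt(648152.2672) = 805.0790 m/s

805.0790 m/s


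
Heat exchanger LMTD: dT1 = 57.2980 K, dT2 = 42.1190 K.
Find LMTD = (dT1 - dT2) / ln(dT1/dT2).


dT1/dT2 = 1.3604
ln(dT1/dT2) = 0.3078
LMTD = 15.1790 / 0.3078 = 49.3198 K

49.3198 K


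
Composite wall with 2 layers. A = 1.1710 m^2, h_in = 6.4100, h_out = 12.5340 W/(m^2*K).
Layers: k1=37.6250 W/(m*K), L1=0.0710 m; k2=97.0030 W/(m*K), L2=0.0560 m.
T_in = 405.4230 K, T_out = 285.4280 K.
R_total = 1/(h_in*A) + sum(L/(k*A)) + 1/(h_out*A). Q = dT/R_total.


R_conv_in = 1/(6.4100*1.1710) = 0.1332
R_1 = 0.0710/(37.6250*1.1710) = 0.0016
R_2 = 0.0560/(97.0030*1.1710) = 0.0005
R_conv_out = 1/(12.5340*1.1710) = 0.0681
R_total = 0.2035 K/W
Q = 119.9950 / 0.2035 = 589.7672 W

R_total = 0.2035 K/W, Q = 589.7672 W


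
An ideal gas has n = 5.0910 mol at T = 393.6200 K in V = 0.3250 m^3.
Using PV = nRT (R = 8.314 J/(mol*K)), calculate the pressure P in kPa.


P = nRT/V = 5.0910 * 8.314 * 393.6200 / 0.3250
= 16660.5861 / 0.3250 = 51263.3417 Pa = 51.2633 kPa

51.2633 kPa


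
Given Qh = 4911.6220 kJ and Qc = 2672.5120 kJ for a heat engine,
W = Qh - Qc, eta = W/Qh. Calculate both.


W = 4911.6220 - 2672.5120 = 2239.1100 kJ
eta = 2239.1100 / 4911.6220 = 0.4559 = 45.5880%

W = 2239.1100 kJ, eta = 45.5880%


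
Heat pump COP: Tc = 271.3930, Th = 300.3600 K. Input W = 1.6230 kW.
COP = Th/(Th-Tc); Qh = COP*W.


COP = 300.3600 / 28.9670 = 10.3690
Qh = 10.3690 * 1.6230 = 16.8290 kW

COP = 10.3690, Qh = 16.8290 kW


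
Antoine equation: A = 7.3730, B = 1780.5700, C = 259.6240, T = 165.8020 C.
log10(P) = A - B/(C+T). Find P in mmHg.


C+T = 425.4260
B/(C+T) = 4.1854
log10(P) = 7.3730 - 4.1854 = 3.1876
P = 10^3.1876 = 1540.3477 mmHg

1540.3477 mmHg


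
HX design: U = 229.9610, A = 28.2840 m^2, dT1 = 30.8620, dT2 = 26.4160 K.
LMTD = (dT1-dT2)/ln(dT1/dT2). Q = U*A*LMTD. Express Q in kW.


LMTD = 28.5814 K
Q = 229.9610 * 28.2840 * 28.5814 = 185899.5594 W = 185.8996 kW

185.8996 kW


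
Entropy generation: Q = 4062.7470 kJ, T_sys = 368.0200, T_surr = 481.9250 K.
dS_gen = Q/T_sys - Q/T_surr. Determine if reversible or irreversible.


dS_sys = 4062.7470/368.0200 = 11.0395 kJ/K
dS_surr = -4062.7470/481.9250 = -8.4302 kJ/K
dS_gen = 11.0395 - 8.4302 = 2.6092 kJ/K (irreversible)

dS_gen = 2.6092 kJ/K, irreversible


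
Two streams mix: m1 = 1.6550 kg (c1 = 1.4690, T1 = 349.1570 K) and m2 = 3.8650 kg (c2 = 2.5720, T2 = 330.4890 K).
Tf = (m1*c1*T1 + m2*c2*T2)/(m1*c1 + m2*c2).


num = 4134.1872
den = 12.3720
Tf = 334.1574 K

334.1574 K


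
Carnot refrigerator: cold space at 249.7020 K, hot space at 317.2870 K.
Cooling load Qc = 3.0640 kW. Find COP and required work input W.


COP = 249.7020 / 67.5850 = 3.6946
W = 3.0640 / 3.6946 = 0.8293 kW

COP = 3.6946, W = 0.8293 kW


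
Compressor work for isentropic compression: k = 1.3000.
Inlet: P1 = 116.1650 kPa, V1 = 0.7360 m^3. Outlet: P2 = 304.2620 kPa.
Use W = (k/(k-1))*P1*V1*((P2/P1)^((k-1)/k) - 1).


(k-1)/k = 0.2308
(P2/P1)^exp = 1.2488
W = 4.3333 * 116.1650 * 0.7360 * (1.2488 - 1) = 92.1866 kJ

92.1866 kJ


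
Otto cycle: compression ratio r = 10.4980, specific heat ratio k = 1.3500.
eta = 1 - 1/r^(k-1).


r^(k-1) = 2.2771
eta = 1 - 1/2.2771 = 0.5609 = 56.0850%

56.0850%


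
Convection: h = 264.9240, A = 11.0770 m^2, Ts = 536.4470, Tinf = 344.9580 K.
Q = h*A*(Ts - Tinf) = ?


dT = 191.4890 K
Q = 264.9240 * 11.0770 * 191.4890 = 561936.5626 W

561936.5626 W


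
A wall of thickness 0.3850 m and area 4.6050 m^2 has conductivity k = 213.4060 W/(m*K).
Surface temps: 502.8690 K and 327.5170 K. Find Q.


dT = 175.3520 K
Q = 213.4060 * 4.6050 * 175.3520 / 0.3850 = 447596.0593 W

447596.0593 W


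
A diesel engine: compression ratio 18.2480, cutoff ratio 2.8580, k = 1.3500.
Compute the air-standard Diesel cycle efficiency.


r^(k-1) = 2.7633
rc^k = 4.1275
eta = 0.5488 = 54.8780%

54.8780%


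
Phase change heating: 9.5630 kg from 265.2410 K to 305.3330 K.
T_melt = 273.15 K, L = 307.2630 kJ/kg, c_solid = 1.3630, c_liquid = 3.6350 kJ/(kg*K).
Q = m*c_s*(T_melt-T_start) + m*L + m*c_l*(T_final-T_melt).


Q1 (sensible, solid) = 9.5630 * 1.3630 * 7.9090 = 103.0888 kJ
Q2 (latent) = 9.5630 * 307.2630 = 2938.3561 kJ
Q3 (sensible, liquid) = 9.5630 * 3.6350 * 32.1830 = 1118.7295 kJ
Q_total = 4160.1744 kJ

4160.1744 kJ


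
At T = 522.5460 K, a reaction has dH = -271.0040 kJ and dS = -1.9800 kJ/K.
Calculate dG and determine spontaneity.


T*dS = 522.5460 * -1.9800 = -1034.6411 kJ
dG = -271.0040 + 1034.6411 = 763.6371 kJ (non-spontaneous)

dG = 763.6371 kJ, non-spontaneous


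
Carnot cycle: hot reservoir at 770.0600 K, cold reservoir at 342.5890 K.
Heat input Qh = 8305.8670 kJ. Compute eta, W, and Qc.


eta = 1 - 342.5890/770.0600 = 0.5551
W = 0.5551 * 8305.8670 = 4610.7021 kJ
Qc = 8305.8670 - 4610.7021 = 3695.1649 kJ

eta = 55.5114%, W = 4610.7021 kJ, Qc = 3695.1649 kJ


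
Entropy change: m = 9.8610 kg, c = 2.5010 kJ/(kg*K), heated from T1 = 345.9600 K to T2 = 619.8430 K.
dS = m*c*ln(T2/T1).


T2/T1 = 1.7917
ln(T2/T1) = 0.5831
dS = 9.8610 * 2.5010 * 0.5831 = 14.3817 kJ/K

14.3817 kJ/K


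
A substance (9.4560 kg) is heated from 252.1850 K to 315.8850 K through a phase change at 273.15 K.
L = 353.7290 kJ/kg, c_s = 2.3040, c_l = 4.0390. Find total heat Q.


Q1 (sensible, solid) = 9.4560 * 2.3040 * 20.9650 = 456.7566 kJ
Q2 (latent) = 9.4560 * 353.7290 = 3344.8614 kJ
Q3 (sensible, liquid) = 9.4560 * 4.0390 * 42.7350 = 1632.1686 kJ
Q_total = 5433.7866 kJ

5433.7866 kJ


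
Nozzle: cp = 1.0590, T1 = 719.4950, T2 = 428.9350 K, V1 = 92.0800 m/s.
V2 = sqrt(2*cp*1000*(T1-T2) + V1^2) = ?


dT = 290.5600 K
2*cp*1000*dT = 615406.0800
V1^2 = 8478.7264
V2 = sqrt(623884.8064) = 789.8638 m/s

789.8638 m/s


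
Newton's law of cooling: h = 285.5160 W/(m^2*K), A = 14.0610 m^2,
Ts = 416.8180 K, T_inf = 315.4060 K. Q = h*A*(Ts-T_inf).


dT = 101.4120 K
Q = 285.5160 * 14.0610 * 101.4120 = 407132.7200 W

407132.7200 W


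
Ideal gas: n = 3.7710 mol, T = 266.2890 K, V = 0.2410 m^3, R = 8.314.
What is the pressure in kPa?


P = nRT/V = 3.7710 * 8.314 * 266.2890 / 0.2410
= 8348.7178 / 0.2410 = 34641.9824 Pa = 34.6420 kPa

34.6420 kPa


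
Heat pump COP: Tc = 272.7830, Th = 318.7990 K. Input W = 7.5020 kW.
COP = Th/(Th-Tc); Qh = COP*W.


COP = 318.7990 / 46.0160 = 6.9280
Qh = 6.9280 * 7.5020 = 51.9739 kW

COP = 6.9280, Qh = 51.9739 kW


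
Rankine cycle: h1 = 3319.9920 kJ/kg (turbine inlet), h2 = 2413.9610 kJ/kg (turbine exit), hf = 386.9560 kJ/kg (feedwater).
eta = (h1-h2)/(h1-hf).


W = 906.0310 kJ/kg
Q_in = 2933.0360 kJ/kg
eta = 0.3089 = 30.8906%

eta = 30.8906%


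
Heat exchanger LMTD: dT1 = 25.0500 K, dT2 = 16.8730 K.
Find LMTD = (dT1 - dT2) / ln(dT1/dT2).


dT1/dT2 = 1.4846
ln(dT1/dT2) = 0.3952
LMTD = 8.1770 / 0.3952 = 20.6929 K

20.6929 K


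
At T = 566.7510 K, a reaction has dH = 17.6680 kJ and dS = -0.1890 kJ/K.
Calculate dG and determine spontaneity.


T*dS = 566.7510 * -0.1890 = -107.1159 kJ
dG = 17.6680 + 107.1159 = 124.7839 kJ (non-spontaneous)

dG = 124.7839 kJ, non-spontaneous


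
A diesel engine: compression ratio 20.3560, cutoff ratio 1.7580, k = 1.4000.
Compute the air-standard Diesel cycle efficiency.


r^(k-1) = 3.3379
rc^k = 2.2031
eta = 0.6604 = 66.0364%

66.0364%


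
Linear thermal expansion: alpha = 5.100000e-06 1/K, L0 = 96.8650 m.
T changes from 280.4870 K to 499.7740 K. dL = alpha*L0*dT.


dT = 219.2870 K
dL = 5.100000e-06 * 96.8650 * 219.2870 = 0.108330 m
L_final = 96.973330 m

dL = 0.108330 m


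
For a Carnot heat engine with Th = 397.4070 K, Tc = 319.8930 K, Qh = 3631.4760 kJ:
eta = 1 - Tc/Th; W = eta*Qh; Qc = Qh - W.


eta = 1 - 319.8930/397.4070 = 0.1950
W = 0.1950 * 3631.4760 = 708.3172 kJ
Qc = 3631.4760 - 708.3172 = 2923.1588 kJ

eta = 19.5049%, W = 708.3172 kJ, Qc = 2923.1588 kJ


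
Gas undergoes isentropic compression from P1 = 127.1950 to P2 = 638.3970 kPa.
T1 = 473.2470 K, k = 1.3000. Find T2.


(k-1)/k = 0.2308
(P2/P1)^exp = 1.4510
T2 = 473.2470 * 1.4510 = 686.7040 K

686.7040 K


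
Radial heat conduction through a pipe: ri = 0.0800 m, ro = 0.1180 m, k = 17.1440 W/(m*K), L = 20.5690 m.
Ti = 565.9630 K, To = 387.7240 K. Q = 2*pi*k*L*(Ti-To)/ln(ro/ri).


dT = 178.2390 K
ln(ro/ri) = 0.3887
Q = 2*pi*17.1440*20.5690*178.2390 / 0.3887 = 1016109.1014 W

1016109.1014 W


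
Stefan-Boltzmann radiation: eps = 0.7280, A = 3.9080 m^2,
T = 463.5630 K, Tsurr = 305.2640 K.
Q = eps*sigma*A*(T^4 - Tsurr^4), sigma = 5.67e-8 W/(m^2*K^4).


T^4 = 4.6178e+10
Tsurr^4 = 8.6837e+09
Q = 0.7280 * 5.67e-8 * 3.9080 * 3.7494e+10 = 6048.3197 W

6048.3197 W


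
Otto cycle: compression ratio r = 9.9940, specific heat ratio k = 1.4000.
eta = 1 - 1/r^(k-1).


r^(k-1) = 2.5113
eta = 1 - 1/2.5113 = 0.6018 = 60.1797%

60.1797%


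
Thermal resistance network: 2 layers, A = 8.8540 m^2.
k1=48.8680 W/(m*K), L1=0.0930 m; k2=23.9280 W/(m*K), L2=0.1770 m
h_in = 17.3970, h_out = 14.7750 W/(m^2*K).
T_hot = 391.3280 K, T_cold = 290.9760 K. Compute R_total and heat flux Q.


R_conv_in = 1/(17.3970*8.8540) = 0.0065
R_1 = 0.0930/(48.8680*8.8540) = 0.0002
R_2 = 0.1770/(23.9280*8.8540) = 0.0008
R_conv_out = 1/(14.7750*8.8540) = 0.0076
R_total = 0.0152 K/W
Q = 100.3520 / 0.0152 = 6607.8721 W

R_total = 0.0152 K/W, Q = 6607.8721 W


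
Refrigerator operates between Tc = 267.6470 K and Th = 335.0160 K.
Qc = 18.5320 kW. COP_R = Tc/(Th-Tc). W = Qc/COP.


COP = 267.6470 / 67.3690 = 3.9729
W = 18.5320 / 3.9729 = 4.6647 kW

COP = 3.9729, W = 4.6647 kW


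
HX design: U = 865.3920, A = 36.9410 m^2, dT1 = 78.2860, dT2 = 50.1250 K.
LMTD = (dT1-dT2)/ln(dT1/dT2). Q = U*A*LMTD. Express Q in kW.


LMTD = 63.1627 K
Q = 865.3920 * 36.9410 * 63.1627 = 2019211.8908 W = 2019.2119 kW

2019.2119 kW


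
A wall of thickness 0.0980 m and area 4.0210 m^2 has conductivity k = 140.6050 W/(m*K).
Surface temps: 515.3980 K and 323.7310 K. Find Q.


dT = 191.6670 K
Q = 140.6050 * 4.0210 * 191.6670 / 0.0980 = 1105747.8597 W

1105747.8597 W


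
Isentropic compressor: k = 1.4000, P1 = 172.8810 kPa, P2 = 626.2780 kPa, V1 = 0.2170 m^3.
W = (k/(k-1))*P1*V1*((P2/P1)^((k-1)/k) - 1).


(k-1)/k = 0.2857
(P2/P1)^exp = 1.4445
W = 3.5000 * 172.8810 * 0.2170 * (1.4445 - 1) = 58.3653 kJ

58.3653 kJ


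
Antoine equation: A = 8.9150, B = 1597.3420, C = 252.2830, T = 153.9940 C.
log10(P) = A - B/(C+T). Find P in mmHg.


C+T = 406.2770
B/(C+T) = 3.9317
log10(P) = 8.9150 - 3.9317 = 4.9833
P = 10^4.9833 = 96237.1016 mmHg

96237.1016 mmHg


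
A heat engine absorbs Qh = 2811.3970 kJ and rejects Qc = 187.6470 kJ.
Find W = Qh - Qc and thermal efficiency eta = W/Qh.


W = 2811.3970 - 187.6470 = 2623.7500 kJ
eta = 2623.7500 / 2811.3970 = 0.9333 = 93.3255%

W = 2623.7500 kJ, eta = 93.3255%


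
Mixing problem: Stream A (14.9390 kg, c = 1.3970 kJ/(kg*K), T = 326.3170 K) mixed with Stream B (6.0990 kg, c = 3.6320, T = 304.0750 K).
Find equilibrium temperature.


num = 13545.9030
den = 43.0214
Tf = 314.8647 K

314.8647 K


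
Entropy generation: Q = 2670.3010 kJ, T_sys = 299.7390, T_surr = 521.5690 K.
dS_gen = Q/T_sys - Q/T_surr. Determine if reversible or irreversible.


dS_sys = 2670.3010/299.7390 = 8.9088 kJ/K
dS_surr = -2670.3010/521.5690 = -5.1197 kJ/K
dS_gen = 8.9088 - 5.1197 = 3.7890 kJ/K (irreversible)

dS_gen = 3.7890 kJ/K, irreversible


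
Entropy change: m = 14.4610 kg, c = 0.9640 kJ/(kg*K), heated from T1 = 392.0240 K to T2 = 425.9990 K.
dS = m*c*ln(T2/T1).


T2/T1 = 1.0867
ln(T2/T1) = 0.0831
dS = 14.4610 * 0.9640 * 0.0831 = 1.1586 kJ/K

1.1586 kJ/K


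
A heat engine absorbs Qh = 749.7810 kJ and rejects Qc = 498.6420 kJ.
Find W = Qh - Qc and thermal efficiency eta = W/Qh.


W = 749.7810 - 498.6420 = 251.1390 kJ
eta = 251.1390 / 749.7810 = 0.3349 = 33.4950%

W = 251.1390 kJ, eta = 33.4950%


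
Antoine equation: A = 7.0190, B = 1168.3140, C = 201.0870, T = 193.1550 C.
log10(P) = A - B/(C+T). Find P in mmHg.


C+T = 394.2420
B/(C+T) = 2.9634
log10(P) = 7.0190 - 2.9634 = 4.0556
P = 10^4.0556 = 11364.6542 mmHg

11364.6542 mmHg


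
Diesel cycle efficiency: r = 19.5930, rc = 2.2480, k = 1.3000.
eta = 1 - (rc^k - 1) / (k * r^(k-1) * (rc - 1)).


r^(k-1) = 2.4414
rc^k = 2.8664
eta = 0.5288 = 52.8790%

52.8790%


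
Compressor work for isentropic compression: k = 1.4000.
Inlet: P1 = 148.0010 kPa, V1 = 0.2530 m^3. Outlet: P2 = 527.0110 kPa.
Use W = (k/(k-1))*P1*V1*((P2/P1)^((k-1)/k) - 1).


(k-1)/k = 0.2857
(P2/P1)^exp = 1.4374
W = 3.5000 * 148.0010 * 0.2530 * (1.4374 - 1) = 57.3275 kJ

57.3275 kJ


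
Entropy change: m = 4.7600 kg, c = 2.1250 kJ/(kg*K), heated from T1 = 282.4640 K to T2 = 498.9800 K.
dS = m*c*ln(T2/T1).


T2/T1 = 1.7665
ln(T2/T1) = 0.5690
dS = 4.7600 * 2.1250 * 0.5690 = 5.7556 kJ/K

5.7556 kJ/K


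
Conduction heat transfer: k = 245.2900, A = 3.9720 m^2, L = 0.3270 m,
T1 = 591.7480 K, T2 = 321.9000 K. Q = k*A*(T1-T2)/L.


dT = 269.8480 K
Q = 245.2900 * 3.9720 * 269.8480 / 0.3270 = 804008.3035 W

804008.3035 W


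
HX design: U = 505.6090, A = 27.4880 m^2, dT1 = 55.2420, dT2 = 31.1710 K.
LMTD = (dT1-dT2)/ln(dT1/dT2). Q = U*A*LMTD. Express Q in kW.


LMTD = 42.0649 K
Q = 505.6090 * 27.4880 * 42.0649 = 584624.9985 W = 584.6250 kW

584.6250 kW


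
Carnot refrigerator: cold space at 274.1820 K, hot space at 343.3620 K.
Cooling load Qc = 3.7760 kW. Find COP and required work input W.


COP = 274.1820 / 69.1800 = 3.9633
W = 3.7760 / 3.9633 = 0.9527 kW

COP = 3.9633, W = 0.9527 kW


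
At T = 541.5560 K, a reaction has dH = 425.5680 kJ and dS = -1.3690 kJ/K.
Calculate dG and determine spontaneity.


T*dS = 541.5560 * -1.3690 = -741.3902 kJ
dG = 425.5680 + 741.3902 = 1166.9582 kJ (non-spontaneous)

dG = 1166.9582 kJ, non-spontaneous


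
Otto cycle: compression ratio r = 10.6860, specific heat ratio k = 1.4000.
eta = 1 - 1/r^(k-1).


r^(k-1) = 2.5794
eta = 1 - 1/2.5794 = 0.6123 = 61.2320%

61.2320%


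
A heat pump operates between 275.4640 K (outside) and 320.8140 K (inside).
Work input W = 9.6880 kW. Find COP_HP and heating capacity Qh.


COP = 320.8140 / 45.3500 = 7.0742
Qh = 7.0742 * 9.6880 = 68.5346 kW

COP = 7.0742, Qh = 68.5346 kW


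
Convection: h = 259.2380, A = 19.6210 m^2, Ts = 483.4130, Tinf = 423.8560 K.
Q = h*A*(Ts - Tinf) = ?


dT = 59.5570 K
Q = 259.2380 * 19.6210 * 59.5570 = 302937.2045 W

302937.2045 W


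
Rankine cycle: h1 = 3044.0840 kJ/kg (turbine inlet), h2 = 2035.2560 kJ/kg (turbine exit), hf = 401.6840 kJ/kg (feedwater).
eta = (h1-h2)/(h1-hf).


W = 1008.8280 kJ/kg
Q_in = 2642.4000 kJ/kg
eta = 0.3818 = 38.1785%

eta = 38.1785%


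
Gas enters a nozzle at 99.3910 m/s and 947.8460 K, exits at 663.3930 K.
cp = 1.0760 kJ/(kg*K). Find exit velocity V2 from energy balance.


dT = 284.4530 K
2*cp*1000*dT = 612142.8560
V1^2 = 9878.5709
V2 = sqrt(622021.4269) = 788.6834 m/s

788.6834 m/s


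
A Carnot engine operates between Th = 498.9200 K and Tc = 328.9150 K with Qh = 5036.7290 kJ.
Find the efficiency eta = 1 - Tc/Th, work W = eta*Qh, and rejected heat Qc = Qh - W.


eta = 1 - 328.9150/498.9200 = 0.3407
W = 0.3407 * 5036.7290 = 1716.2453 kJ
Qc = 5036.7290 - 1716.2453 = 3320.4837 kJ

eta = 34.0746%, W = 1716.2453 kJ, Qc = 3320.4837 kJ


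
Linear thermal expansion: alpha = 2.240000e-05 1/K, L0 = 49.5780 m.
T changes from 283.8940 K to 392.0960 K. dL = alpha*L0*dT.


dT = 108.2020 K
dL = 2.240000e-05 * 49.5780 * 108.2020 = 0.120163 m
L_final = 49.698163 m

dL = 0.120163 m


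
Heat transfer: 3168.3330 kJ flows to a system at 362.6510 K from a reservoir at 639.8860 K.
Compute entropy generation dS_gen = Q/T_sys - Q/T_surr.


dS_sys = 3168.3330/362.6510 = 8.7366 kJ/K
dS_surr = -3168.3330/639.8860 = -4.9514 kJ/K
dS_gen = 8.7366 - 4.9514 = 3.7852 kJ/K (irreversible)

dS_gen = 3.7852 kJ/K, irreversible


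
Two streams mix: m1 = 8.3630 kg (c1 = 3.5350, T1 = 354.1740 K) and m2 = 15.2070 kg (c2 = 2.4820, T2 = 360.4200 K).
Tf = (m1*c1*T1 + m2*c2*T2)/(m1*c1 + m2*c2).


num = 24074.1296
den = 67.3070
Tf = 357.6766 K

357.6766 K


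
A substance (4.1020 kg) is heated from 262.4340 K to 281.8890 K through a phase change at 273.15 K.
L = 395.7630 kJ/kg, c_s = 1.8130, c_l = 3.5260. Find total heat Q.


Q1 (sensible, solid) = 4.1020 * 1.8130 * 10.7160 = 79.6941 kJ
Q2 (latent) = 4.1020 * 395.7630 = 1623.4198 kJ
Q3 (sensible, liquid) = 4.1020 * 3.5260 * 8.7390 = 126.3979 kJ
Q_total = 1829.5118 kJ

1829.5118 kJ


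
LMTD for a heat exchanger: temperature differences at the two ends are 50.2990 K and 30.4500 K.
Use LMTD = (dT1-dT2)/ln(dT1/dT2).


dT1/dT2 = 1.6519
ln(dT1/dT2) = 0.5019
LMTD = 19.8490 / 0.5019 = 39.5478 K

39.5478 K


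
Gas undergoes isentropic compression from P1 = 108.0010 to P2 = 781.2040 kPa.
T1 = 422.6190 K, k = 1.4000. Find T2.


(k-1)/k = 0.2857
(P2/P1)^exp = 1.7600
T2 = 422.6190 * 1.7600 = 743.8302 K

743.8302 K


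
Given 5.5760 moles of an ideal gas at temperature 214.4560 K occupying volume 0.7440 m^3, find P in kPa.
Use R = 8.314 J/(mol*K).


P = nRT/V = 5.5760 * 8.314 * 214.4560 / 0.7440
= 9941.9365 / 0.7440 = 13362.8179 Pa = 13.3628 kPa

13.3628 kPa


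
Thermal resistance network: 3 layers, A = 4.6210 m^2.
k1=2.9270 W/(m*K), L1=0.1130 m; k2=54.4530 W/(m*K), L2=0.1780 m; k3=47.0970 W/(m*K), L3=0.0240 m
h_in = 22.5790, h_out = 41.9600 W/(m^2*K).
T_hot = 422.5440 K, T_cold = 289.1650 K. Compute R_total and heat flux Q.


R_conv_in = 1/(22.5790*4.6210) = 0.0096
R_1 = 0.1130/(2.9270*4.6210) = 0.0084
R_2 = 0.1780/(54.4530*4.6210) = 0.0007
R_3 = 0.0240/(47.0970*4.6210) = 0.0001
R_conv_out = 1/(41.9600*4.6210) = 0.0052
R_total = 0.0239 K/W
Q = 133.3790 / 0.0239 = 5577.4891 W

R_total = 0.0239 K/W, Q = 5577.4891 W


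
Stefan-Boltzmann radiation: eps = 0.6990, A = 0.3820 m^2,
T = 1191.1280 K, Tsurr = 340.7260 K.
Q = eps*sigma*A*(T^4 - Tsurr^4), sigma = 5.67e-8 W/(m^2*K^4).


T^4 = 2.0130e+12
Tsurr^4 = 1.3478e+10
Q = 0.6990 * 5.67e-8 * 0.3820 * 1.9995e+12 = 30271.9018 W

30271.9018 W


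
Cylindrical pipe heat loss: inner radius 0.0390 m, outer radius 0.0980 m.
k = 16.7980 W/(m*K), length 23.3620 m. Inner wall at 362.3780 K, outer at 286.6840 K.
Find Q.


dT = 75.6940 K
ln(ro/ri) = 0.9214
Q = 2*pi*16.7980*23.3620*75.6940 / 0.9214 = 202561.9941 W

202561.9941 W


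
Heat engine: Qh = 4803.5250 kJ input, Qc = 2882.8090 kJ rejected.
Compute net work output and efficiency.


W = 4803.5250 - 2882.8090 = 1920.7160 kJ
eta = 1920.7160 / 4803.5250 = 0.3999 = 39.9856%

W = 1920.7160 kJ, eta = 39.9856%


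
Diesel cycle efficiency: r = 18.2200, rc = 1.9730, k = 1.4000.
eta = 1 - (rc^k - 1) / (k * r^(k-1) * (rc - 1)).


r^(k-1) = 3.1932
rc^k = 2.5893
eta = 0.6346 = 63.4625%

63.4625%


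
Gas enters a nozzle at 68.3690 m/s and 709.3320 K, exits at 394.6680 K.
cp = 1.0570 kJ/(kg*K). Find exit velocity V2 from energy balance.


dT = 314.6640 K
2*cp*1000*dT = 665199.6960
V1^2 = 4674.3202
V2 = sqrt(669874.0162) = 818.4583 m/s

818.4583 m/s


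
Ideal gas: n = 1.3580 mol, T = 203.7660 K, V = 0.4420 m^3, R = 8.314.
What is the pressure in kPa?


P = nRT/V = 1.3580 * 8.314 * 203.7660 / 0.4420
= 2300.6021 / 0.4420 = 5204.9821 Pa = 5.2050 kPa

5.2050 kPa


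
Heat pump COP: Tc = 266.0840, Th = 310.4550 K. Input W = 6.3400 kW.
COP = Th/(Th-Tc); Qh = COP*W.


COP = 310.4550 / 44.3710 = 6.9968
Qh = 6.9968 * 6.3400 = 44.3597 kW

COP = 6.9968, Qh = 44.3597 kW


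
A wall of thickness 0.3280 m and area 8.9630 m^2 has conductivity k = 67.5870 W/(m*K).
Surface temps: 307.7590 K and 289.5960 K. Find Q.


dT = 18.1630 K
Q = 67.5870 * 8.9630 * 18.1630 / 0.3280 = 33545.1938 W

33545.1938 W


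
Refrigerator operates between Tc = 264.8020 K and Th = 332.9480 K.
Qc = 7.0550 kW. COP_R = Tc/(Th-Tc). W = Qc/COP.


COP = 264.8020 / 68.1460 = 3.8858
W = 7.0550 / 3.8858 = 1.8156 kW

COP = 3.8858, W = 1.8156 kW


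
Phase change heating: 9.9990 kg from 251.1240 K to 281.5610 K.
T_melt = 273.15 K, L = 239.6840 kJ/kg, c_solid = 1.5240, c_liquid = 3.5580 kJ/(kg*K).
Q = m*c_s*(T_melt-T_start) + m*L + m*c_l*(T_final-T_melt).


Q1 (sensible, solid) = 9.9990 * 1.5240 * 22.0260 = 335.6427 kJ
Q2 (latent) = 9.9990 * 239.6840 = 2396.6003 kJ
Q3 (sensible, liquid) = 9.9990 * 3.5580 * 8.4110 = 299.2335 kJ
Q_total = 3031.4764 kJ

3031.4764 kJ
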